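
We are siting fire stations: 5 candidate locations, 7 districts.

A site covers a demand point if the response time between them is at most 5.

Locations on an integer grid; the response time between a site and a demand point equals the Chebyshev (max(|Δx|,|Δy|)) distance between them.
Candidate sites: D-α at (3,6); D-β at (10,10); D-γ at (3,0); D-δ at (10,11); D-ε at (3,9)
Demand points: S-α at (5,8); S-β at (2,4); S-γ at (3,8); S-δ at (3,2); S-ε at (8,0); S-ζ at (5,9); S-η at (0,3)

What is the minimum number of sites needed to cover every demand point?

2

Coverage sets (demand points within 5 of each site):
  D-α: {S-α, S-β, S-γ, S-δ, S-ζ, S-η}
  D-β: {S-α, S-ζ}
  D-γ: {S-β, S-δ, S-ε, S-η}
  D-δ: {S-α, S-ζ}
  D-ε: {S-α, S-β, S-γ, S-ζ}
No single site covers all 7 demand points.
But {D-α, D-γ} covers everything, so the minimum is 2.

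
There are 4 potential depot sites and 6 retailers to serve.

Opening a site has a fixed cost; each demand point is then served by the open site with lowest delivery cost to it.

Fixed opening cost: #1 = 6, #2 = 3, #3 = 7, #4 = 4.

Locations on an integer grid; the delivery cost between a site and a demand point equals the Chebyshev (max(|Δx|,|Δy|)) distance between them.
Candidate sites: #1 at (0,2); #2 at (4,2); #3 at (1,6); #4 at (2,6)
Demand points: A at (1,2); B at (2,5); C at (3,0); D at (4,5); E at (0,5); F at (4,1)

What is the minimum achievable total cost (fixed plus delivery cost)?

18

Open {#2, #4}: assign each demand point to its cheapest open site.
  A→#2 3, B→#4 1, C→#2 2, D→#4 2, E→#4 2, F→#2 1
  delivery cost 11, fixed 7 → total 18.
Compare {#2}: delivery cost 16 + fixed 3 = 19.
Compare {#2, #3}: delivery cost 11 + fixed 10 = 21.
Compare {#1, #2}: delivery cost 13 + fixed 9 = 22.
All other subsets cost ≥ 19. Minimum total cost: 18.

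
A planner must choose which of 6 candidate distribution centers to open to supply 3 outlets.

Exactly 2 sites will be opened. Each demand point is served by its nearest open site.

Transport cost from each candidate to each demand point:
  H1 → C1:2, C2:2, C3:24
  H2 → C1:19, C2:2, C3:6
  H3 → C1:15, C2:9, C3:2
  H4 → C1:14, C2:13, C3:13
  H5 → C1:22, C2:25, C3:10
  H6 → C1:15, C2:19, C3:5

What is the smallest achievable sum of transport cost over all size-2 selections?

Open {H1, H3}.
  C1→H1 2, C2→H1 2, C3→H3 2  ⇒ total 6.
Compare {H1, H6}: total 9.
Compare {H1, H2}: total 10.
No size-2 selection does better; minimum is 6.

6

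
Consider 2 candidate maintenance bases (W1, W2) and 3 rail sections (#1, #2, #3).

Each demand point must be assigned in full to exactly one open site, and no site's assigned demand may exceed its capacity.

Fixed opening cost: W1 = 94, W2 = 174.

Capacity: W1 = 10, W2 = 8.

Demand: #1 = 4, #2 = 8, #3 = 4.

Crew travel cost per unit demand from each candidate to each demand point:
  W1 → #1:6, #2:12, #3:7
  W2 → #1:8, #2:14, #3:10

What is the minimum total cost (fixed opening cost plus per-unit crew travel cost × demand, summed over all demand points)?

432

Open {W1, W2}; cheapest assignment that respects the capacities:
  W1 (cap 10, load 8): #1, #3 — cost 4×6 + 4×7 = 52
  W2 (cap 8, load 8): #2 — cost 8×14 = 112
  Shipping 164, fixed 268 → total 432.
  Any other capacity-feasible assignment to {W1, W2} ships for at least 164.
Total demand is 16 and no other set of sites has combined capacity ≥ 16, so {W1, W2} is the only feasible choice of open sites. Minimum: 432.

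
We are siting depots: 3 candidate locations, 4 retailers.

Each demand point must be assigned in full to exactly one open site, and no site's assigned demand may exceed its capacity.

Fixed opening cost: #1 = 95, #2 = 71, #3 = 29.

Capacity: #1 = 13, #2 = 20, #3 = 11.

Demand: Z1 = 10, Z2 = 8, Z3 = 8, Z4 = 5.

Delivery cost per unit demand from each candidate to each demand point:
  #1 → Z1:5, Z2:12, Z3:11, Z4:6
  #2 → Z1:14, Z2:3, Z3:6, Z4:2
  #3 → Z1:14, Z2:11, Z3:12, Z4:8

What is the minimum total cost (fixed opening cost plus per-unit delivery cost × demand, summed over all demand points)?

357

Open {#1, #2, #3}; cheapest assignment that respects the capacities:
  #1 (cap 13, load 10): Z1 — cost 10×5 = 50
  #2 (cap 20, load 16): Z2, Z3 — cost 8×3 + 8×6 = 72
  #3 (cap 11, load 5): Z4 — cost 5×8 = 40
  Shipping 162, fixed 195 → total 357.
  Any other capacity-feasible assignment to {#1, #2, #3} ships for at least 162.
Compare {#1, #2}: its best feasible assignment gives total 448.
Every other set of open sites that can feasibly serve all demand totals ≥ 448 even under its best assignment. Minimum: 357.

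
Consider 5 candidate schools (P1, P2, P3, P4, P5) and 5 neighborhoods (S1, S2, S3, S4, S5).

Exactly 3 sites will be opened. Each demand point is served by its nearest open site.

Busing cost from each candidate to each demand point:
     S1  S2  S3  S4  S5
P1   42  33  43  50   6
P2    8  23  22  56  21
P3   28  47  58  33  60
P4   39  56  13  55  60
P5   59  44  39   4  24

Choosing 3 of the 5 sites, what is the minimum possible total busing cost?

63

Open {P1, P2, P5}.
  S1→P2 8, S2→P2 23, S3→P2 22, S4→P5 4, S5→P1 6  ⇒ total 63.
Compare {P2, P4, P5}: total 69.
Compare {P2, P3, P5}: total 78.
No size-3 selection does better; minimum is 63.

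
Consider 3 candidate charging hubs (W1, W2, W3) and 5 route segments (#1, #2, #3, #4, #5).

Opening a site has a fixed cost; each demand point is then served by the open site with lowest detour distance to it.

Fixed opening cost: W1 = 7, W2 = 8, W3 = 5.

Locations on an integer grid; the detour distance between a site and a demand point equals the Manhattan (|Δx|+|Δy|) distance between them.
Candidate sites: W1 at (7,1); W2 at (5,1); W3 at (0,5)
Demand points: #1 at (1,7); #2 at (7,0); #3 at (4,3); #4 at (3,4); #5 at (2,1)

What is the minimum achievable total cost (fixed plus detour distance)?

Open {W2, W3}: assign each demand point to its cheapest open site.
  #1→W3 3, #2→W2 3, #3→W2 3, #4→W3 4, #5→W2 3
  detour distance 16, fixed 13 → total 29.
Compare {W1, W3}: detour distance 18 + fixed 12 = 30.
Compare {W2}: detour distance 24 + fixed 8 = 32.
Compare {W1, W2, W3}: detour distance 14 + fixed 20 = 34.
All other subsets cost ≥ 30. Minimum total cost: 29.

29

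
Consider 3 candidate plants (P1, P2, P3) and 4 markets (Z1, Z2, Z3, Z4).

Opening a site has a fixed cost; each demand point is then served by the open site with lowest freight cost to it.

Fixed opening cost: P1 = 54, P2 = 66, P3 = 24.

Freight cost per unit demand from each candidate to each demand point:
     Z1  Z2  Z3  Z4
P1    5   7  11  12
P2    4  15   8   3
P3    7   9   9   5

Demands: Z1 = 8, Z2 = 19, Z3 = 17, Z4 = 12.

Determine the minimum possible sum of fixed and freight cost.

Open {P1, P2}: assign each demand point to its cheapest open site.
  Z1→P2 8×4=32, Z2→P1 19×7=133, Z3→P2 17×8=136, Z4→P2 12×3=36
  freight cost 337, fixed 120 → total 457.
Compare {P3}: freight cost 440 + fixed 24 = 464.
Compare {P1, P3}: freight cost 386 + fixed 78 = 464.
Compare {P2, P3}: freight cost 375 + fixed 90 = 465.
All other subsets cost ≥ 464. Minimum total cost: 457.

457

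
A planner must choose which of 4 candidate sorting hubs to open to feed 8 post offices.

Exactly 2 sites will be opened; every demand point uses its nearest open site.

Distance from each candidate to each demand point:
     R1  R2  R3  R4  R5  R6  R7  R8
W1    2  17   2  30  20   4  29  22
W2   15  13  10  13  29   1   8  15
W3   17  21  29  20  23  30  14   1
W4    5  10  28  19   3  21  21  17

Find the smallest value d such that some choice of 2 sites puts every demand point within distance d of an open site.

Open {W2, W4}.
  Farthest demand point is R8 at distance 15 (to W2); all others are ≤ 15.
With {W1, W2} the worst case is 20.
With {W1, W3} the worst case is 20.
No size-2 selection achieves below 15.

15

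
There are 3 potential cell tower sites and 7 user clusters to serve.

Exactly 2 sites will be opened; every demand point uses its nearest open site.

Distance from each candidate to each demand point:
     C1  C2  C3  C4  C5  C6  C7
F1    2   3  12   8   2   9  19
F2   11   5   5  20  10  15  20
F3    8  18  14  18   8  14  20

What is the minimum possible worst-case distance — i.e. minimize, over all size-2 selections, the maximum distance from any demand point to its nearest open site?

Open {F1, F2}.
  Farthest demand point is C7 at distance 19 (to F1); all others are ≤ 19.
With {F1, F3} the worst case is 19.
With {F2, F3} the worst case is 20.
No size-2 selection achieves below 19.

19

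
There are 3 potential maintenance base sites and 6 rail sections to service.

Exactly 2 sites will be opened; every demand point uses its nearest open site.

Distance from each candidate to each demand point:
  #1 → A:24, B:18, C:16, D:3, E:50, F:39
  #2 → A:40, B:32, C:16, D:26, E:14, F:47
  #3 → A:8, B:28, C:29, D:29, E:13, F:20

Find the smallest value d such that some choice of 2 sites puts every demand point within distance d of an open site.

Open {#1, #3}.
  Farthest demand point is F at distance 20 (to #3); all others are ≤ 20.
With {#2, #3} the worst case is 28.
With {#1, #2} the worst case is 39.
No size-2 selection achieves below 20.

20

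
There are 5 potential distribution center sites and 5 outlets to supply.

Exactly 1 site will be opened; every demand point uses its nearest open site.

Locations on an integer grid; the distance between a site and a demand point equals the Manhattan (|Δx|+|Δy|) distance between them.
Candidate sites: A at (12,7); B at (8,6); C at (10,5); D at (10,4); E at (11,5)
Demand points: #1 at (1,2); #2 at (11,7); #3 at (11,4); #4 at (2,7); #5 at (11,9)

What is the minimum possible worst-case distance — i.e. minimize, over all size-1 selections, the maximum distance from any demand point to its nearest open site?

Open {B}.
  Farthest demand point is #1 at distance 11 (to B); all others are ≤ 11.
With {D} the worst case is 11.
With {C} the worst case is 12.
No size-1 selection achieves below 11.

11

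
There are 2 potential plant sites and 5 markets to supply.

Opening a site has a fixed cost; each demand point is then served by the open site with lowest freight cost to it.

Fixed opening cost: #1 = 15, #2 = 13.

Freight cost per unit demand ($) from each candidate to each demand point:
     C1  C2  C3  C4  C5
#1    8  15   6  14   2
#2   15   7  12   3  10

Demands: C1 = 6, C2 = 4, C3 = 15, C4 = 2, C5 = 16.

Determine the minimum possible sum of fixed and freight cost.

Open {#1, #2}: assign each demand point to its cheapest open site.
  C1→#1 6×8=48, C2→#2 4×7=28, C3→#1 15×6=90, C4→#2 2×3=6, C5→#1 16×2=32
  freight cost 204, fixed 28 → total 232.
Compare {#1}: freight cost 258 + fixed 15 = 273.
Compare {#2}: freight cost 464 + fixed 13 = 477.

232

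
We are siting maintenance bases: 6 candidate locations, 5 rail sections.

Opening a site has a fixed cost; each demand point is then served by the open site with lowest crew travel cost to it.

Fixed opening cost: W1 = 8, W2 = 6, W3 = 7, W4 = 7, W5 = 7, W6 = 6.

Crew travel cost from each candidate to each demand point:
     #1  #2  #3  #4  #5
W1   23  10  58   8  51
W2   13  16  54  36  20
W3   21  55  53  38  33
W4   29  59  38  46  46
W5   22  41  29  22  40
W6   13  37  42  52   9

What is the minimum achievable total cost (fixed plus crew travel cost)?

90

Open {W1, W5, W6}: assign each demand point to its cheapest open site.
  #1→W6 13, #2→W1 10, #3→W5 29, #4→W1 8, #5→W6 9
  crew travel cost 69, fixed 21 → total 90.
Compare {W1, W6}: crew travel cost 82 + fixed 14 = 96.
Compare {W1, W2, W5, W6}: crew travel cost 69 + fixed 27 = 96.
Compare {W1, W3, W5, W6}: crew travel cost 69 + fixed 28 = 97.
All other subsets cost ≥ 96. Minimum total cost: 90.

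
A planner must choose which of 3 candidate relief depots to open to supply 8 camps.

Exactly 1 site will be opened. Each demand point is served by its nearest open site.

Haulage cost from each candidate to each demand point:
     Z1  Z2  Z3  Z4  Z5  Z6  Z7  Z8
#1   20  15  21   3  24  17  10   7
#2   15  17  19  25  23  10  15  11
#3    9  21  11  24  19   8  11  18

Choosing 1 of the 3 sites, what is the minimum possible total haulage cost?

Open {#1}.
  Z1→#1 20, Z2→#1 15, Z3→#1 21, Z4→#1 3, Z5→#1 24, Z6→#1 17, Z7→#1 10, Z8→#1 7  ⇒ total 117.
Compare {#3}: total 121.
Compare {#2}: total 135.

117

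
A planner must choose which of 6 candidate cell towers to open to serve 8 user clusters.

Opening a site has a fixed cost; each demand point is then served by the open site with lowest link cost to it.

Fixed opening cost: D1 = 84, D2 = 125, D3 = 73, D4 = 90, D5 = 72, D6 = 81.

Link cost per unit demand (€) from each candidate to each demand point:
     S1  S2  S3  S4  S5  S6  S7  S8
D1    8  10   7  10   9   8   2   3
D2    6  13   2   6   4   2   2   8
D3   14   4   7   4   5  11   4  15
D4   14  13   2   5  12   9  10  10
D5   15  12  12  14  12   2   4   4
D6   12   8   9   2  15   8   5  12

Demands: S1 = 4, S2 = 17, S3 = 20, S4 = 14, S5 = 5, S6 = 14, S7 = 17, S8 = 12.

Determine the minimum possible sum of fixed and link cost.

Open {D2, D3}: assign each demand point to its cheapest open site.
  S1→D2 4×6=24, S2→D3 17×4=68, S3→D2 20×2=40, S4→D3 14×4=56, S5→D2 5×4=20, S6→D2 14×2=28, S7→D2 17×2=34, S8→D2 12×8=96
  link cost 366, fixed 198 → total 564.
Compare {D1, D2, D3}: link cost 306 + fixed 282 = 588.
Compare {D2, D3, D5}: link cost 318 + fixed 270 = 588.
Compare {D2, D6}: link cost 406 + fixed 206 = 612.
All other subsets cost ≥ 588. Minimum total cost: 564.

564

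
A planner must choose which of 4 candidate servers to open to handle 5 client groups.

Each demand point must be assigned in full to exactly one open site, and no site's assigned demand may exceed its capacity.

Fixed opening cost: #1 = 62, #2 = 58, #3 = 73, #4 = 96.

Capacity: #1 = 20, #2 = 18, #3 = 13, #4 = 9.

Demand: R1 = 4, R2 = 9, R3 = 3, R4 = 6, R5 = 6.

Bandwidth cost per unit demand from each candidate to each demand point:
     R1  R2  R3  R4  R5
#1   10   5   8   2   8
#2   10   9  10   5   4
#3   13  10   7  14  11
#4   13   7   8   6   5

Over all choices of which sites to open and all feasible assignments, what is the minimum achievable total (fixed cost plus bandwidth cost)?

265

Open {#1, #2}; cheapest assignment that respects the capacities:
  #1 (cap 20, load 18): R2, R3, R4 — cost 9×5 + 3×8 + 6×2 = 81
  #2 (cap 18, load 10): R1, R5 — cost 4×10 + 6×4 = 64
  Shipping 145, fixed 120 → total 265.
  Any other capacity-feasible assignment to {#1, #2} ships for at least 145.
Compare {#1, #4}: its best feasible assignment gives total 309.
Compare {#1, #3}: its best feasible assignment gives total 319.
Every other set of open sites that can feasibly serve all demand totals ≥ 309 even under its best assignment. Minimum: 265.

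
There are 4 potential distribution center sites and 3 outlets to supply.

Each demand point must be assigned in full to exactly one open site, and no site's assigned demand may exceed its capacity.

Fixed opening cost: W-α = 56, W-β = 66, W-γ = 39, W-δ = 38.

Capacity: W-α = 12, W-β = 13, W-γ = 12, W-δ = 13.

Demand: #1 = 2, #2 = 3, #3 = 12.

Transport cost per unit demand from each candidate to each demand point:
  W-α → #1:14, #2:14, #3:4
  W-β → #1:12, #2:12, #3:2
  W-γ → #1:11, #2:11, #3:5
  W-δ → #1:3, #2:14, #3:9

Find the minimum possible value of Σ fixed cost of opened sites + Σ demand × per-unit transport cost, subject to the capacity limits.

176

Open {W-β, W-δ}; cheapest assignment that respects the capacities:
  W-β (cap 13, load 12): #3 — cost 12×2 = 24
  W-δ (cap 13, load 5): #1, #2 — cost 2×3 + 3×14 = 48
  Shipping 72, fixed 104 → total 176.
  Any other capacity-feasible assignment to {W-β, W-δ} ships for at least 72.
Compare {W-β, W-γ}: its best feasible assignment gives total 184.
Compare {W-γ, W-δ}: its best feasible assignment gives total 185.
Every other set of open sites that can feasibly serve all demand totals ≥ 184 even under its best assignment. Minimum: 176.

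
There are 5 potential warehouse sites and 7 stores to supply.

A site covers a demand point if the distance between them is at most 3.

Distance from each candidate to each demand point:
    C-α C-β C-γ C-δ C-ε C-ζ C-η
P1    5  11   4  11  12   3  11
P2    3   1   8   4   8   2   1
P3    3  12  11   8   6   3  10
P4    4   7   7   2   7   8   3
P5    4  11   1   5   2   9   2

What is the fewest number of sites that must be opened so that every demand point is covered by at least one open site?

Coverage sets (demand points within 3 of each site):
  P1: {C-ζ}
  P2: {C-α, C-β, C-ζ, C-η}
  P3: {C-α, C-ζ}
  P4: {C-δ, C-η}
  P5: {C-γ, C-ε, C-η}
No 2 sites suffice: every size-2 union leaves at least one demand point uncovered.
But {P2, P4, P5} covers everything, so the minimum is 3.

3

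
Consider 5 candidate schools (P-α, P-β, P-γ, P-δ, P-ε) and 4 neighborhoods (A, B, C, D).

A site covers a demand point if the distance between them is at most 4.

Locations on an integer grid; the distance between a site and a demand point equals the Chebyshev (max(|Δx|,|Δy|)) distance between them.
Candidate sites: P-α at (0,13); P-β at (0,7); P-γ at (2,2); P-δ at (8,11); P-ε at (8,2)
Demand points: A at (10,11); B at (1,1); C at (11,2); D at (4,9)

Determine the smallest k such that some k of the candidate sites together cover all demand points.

Coverage sets (demand points within 4 of each site):
  P-α: {D}
  P-β: {D}
  P-γ: {B}
  P-δ: {A, D}
  P-ε: {C}
No 2 sites suffice: every size-2 union leaves at least one demand point uncovered.
But {P-γ, P-δ, P-ε} covers everything, so the minimum is 3.

3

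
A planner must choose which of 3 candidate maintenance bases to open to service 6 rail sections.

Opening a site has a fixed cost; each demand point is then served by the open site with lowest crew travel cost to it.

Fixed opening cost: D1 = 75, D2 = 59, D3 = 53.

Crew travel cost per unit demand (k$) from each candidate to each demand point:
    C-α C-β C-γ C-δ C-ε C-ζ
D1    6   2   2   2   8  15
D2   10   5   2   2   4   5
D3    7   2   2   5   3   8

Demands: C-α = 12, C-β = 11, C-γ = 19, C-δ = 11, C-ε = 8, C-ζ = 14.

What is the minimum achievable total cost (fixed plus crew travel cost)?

372

Open {D2, D3}: assign each demand point to its cheapest open site.
  C-α→D3 12×7=84, C-β→D3 11×2=22, C-γ→D2 19×2=38, C-δ→D2 11×2=22, C-ε→D3 8×3=24, C-ζ→D2 14×5=70
  crew travel cost 260, fixed 112 → total 372.
Compare {D3}: crew travel cost 335 + fixed 53 = 388.
Compare {D1, D2}: crew travel cost 256 + fixed 134 = 390.
Compare {D2}: crew travel cost 337 + fixed 59 = 396.
All other subsets cost ≥ 388. Minimum total cost: 372.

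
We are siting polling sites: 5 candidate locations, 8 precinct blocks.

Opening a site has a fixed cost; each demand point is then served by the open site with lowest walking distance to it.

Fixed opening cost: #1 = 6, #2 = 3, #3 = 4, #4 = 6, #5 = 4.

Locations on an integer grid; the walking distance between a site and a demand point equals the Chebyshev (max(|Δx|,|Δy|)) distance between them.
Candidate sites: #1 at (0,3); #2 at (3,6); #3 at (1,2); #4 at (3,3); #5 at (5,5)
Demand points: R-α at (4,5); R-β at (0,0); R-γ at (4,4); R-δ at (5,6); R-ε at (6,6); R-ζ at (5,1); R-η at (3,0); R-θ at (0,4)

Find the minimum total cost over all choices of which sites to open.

Open {#3, #5}: assign each demand point to its cheapest open site.
  R-α→#5 1, R-β→#3 2, R-γ→#5 1, R-δ→#5 1, R-ε→#5 1, R-ζ→#3 4, R-η→#3 2, R-θ→#3 2
  walking distance 14, fixed 8 → total 22.
Compare {#1, #5}: walking distance 15 + fixed 10 = 25.
Compare {#2, #3}: walking distance 18 + fixed 7 = 25.
Compare {#4, #5}: walking distance 15 + fixed 10 = 25.
All other subsets cost ≥ 25. Minimum total cost: 22.

22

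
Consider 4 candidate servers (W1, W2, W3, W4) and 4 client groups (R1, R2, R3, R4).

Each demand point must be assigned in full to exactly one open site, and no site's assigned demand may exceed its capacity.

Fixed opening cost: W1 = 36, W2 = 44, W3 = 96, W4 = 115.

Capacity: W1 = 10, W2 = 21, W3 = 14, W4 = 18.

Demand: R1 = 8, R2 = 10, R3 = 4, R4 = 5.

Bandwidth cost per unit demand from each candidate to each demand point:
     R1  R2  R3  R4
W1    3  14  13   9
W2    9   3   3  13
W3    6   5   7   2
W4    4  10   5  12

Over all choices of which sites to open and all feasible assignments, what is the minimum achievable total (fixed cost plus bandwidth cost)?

Open {W1, W2}; cheapest assignment that respects the capacities:
  W1 (cap 10, load 8): R1 — cost 8×3 = 24
  W2 (cap 21, load 19): R2, R3, R4 — cost 10×3 + 4×3 + 5×13 = 107
  Shipping 131, fixed 80 → total 211.
  Any other capacity-feasible assignment to {W1, W2} ships for at least 131.
Compare {W2, W3}: its best feasible assignment gives total 240.
Compare {W1, W2, W3}: its best feasible assignment gives total 252.
Every other set of open sites that can feasibly serve all demand totals ≥ 240 even under its best assignment. Minimum: 211.

211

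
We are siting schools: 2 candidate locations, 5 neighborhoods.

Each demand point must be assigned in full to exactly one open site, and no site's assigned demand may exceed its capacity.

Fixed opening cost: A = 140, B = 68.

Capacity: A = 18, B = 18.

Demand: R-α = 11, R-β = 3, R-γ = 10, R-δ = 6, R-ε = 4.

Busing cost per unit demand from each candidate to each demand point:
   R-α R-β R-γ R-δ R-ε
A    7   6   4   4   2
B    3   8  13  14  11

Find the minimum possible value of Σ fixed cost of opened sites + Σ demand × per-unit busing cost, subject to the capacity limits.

373

Open {A, B}; cheapest assignment that respects the capacities:
  A (cap 18, load 16): R-γ, R-δ — cost 10×4 + 6×4 = 64
  B (cap 18, load 18): R-α, R-β, R-ε — cost 11×3 + 3×8 + 4×11 = 101
  Shipping 165, fixed 208 → total 373.
  Any other capacity-feasible assignment to {A, B} ships for at least 165.
Total demand is 34 and no other set of sites has combined capacity ≥ 34, so {A, B} is the only feasible choice of open sites. Minimum: 373.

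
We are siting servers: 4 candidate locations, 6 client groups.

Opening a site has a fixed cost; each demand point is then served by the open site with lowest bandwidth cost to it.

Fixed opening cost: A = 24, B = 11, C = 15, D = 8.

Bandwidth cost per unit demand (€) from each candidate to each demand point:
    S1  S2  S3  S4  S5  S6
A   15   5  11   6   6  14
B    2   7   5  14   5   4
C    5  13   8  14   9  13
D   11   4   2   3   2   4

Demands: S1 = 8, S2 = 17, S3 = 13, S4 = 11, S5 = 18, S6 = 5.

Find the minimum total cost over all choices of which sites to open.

Open {B, D}: assign each demand point to its cheapest open site.
  S1→B 8×2=16, S2→D 17×4=68, S3→D 13×2=26, S4→D 11×3=33, S5→D 18×2=36, S6→B 5×4=20
  bandwidth cost 199, fixed 19 → total 218.
Compare {B, C, D}: bandwidth cost 199 + fixed 34 = 233.
Compare {A, B, D}: bandwidth cost 199 + fixed 43 = 242.
Compare {C, D}: bandwidth cost 223 + fixed 23 = 246.
All other subsets cost ≥ 233. Minimum total cost: 218.

218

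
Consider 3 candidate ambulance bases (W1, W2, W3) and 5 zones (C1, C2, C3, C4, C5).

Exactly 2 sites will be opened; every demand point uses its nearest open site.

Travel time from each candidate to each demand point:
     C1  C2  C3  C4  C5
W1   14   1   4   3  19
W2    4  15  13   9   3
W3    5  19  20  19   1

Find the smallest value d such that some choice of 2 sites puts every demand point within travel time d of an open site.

4

Open {W1, W2}.
  Farthest demand point is C1 at travel time 4 (to W2); all others are ≤ 4.
With {W1, W3} the worst case is 5.
With {W2, W3} the worst case is 15.
No size-2 selection achieves below 4.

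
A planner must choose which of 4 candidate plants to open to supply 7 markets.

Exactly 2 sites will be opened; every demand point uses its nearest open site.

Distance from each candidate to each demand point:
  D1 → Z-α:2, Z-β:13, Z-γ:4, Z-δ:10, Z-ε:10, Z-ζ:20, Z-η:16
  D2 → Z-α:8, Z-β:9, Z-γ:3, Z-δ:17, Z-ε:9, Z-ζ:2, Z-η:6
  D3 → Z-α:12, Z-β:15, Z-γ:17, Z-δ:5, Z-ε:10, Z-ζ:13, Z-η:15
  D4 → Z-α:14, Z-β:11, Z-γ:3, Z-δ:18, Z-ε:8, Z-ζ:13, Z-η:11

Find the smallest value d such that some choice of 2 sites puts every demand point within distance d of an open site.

Open {D2, D3}.
  Farthest demand point is Z-β at distance 9 (to D2); all others are ≤ 9.
With {D1, D2} the worst case is 10.
With {D1, D4} the worst case is 13.
No size-2 selection achieves below 9.

9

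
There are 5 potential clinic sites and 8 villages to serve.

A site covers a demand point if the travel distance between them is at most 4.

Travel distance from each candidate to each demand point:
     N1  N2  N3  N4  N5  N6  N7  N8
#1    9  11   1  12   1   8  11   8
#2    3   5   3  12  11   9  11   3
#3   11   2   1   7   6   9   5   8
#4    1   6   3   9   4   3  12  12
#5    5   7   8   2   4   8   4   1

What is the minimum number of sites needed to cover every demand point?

Coverage sets (demand points within 4 of each site):
  #1: {N3, N5}
  #2: {N1, N3, N8}
  #3: {N2, N3}
  #4: {N1, N3, N5, N6}
  #5: {N4, N5, N7, N8}
No 2 sites suffice: every size-2 union leaves at least one demand point uncovered.
But {#3, #4, #5} covers everything, so the minimum is 3.

3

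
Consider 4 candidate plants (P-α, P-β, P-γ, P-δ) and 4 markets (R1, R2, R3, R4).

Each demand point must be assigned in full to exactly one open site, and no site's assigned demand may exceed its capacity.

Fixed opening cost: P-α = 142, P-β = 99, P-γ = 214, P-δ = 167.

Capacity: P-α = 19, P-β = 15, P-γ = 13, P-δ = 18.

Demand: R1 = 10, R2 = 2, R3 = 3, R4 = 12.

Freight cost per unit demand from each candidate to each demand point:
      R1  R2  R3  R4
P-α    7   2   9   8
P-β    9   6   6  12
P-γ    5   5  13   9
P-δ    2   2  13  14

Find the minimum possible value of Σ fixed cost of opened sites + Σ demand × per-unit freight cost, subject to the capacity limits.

449

Open {P-α, P-β}; cheapest assignment that respects the capacities:
  P-α (cap 19, load 14): R2, R4 — cost 2×2 + 12×8 = 100
  P-β (cap 15, load 13): R1, R3 — cost 10×9 + 3×6 = 108
  Shipping 208, fixed 241 → total 449.
  Any other capacity-feasible assignment to {P-α, P-β} ships for at least 208.
Compare {P-β, P-δ}: its best feasible assignment gives total 452.
Compare {P-α, P-δ}: its best feasible assignment gives total 456.
Every other set of open sites that can feasibly serve all demand totals ≥ 452 even under its best assignment. Minimum: 449.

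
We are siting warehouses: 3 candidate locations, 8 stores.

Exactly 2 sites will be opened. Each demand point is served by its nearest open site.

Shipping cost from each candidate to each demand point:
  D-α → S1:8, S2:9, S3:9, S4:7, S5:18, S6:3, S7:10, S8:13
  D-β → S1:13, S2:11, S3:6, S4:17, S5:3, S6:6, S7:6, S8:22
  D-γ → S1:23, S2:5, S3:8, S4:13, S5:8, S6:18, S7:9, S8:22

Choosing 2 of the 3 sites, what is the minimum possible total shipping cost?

55

Open {D-α, D-β}.
  S1→D-α 8, S2→D-α 9, S3→D-β 6, S4→D-α 7, S5→D-β 3, S6→D-α 3, S7→D-β 6, S8→D-α 13  ⇒ total 55.
Compare {D-α, D-γ}: total 61.
Compare {D-β, D-γ}: total 74.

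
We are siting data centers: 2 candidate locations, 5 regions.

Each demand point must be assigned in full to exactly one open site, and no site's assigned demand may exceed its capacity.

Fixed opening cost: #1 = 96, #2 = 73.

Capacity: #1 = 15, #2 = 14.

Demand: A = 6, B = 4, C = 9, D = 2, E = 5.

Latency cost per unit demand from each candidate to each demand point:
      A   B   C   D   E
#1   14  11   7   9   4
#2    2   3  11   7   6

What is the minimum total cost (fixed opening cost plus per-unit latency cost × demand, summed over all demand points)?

Open {#1, #2}; cheapest assignment that respects the capacities:
  #1 (cap 15, load 14): C, E — cost 9×7 + 5×4 = 83
  #2 (cap 14, load 12): A, B, D — cost 6×2 + 4×3 + 2×7 = 38
  Shipping 121, fixed 169 → total 290.
  Any other capacity-feasible assignment to {#1, #2} ships for at least 121.
Total demand is 26 and no other set of sites has combined capacity ≥ 26, so {#1, #2} is the only feasible choice of open sites. Minimum: 290.

290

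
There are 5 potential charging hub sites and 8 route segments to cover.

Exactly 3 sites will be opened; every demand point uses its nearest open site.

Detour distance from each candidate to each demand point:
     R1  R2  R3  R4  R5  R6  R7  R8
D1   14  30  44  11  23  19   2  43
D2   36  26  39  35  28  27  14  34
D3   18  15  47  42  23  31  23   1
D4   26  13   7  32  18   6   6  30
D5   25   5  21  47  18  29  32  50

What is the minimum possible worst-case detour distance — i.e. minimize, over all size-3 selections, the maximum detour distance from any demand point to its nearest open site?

Open {D1, D3, D4}.
  Farthest demand point is R5 at detour distance 18 (to D4); all others are ≤ 18.
With {D1, D3, D5} the worst case is 21.
With {D1, D2, D4} the worst case is 30.
No size-3 selection achieves below 18.

18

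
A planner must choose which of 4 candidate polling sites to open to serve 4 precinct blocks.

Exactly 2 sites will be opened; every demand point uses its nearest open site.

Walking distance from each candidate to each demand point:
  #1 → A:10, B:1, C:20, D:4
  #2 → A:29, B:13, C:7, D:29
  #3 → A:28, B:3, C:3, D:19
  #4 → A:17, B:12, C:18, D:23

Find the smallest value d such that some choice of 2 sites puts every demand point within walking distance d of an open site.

Open {#1, #2}.
  Farthest demand point is A at walking distance 10 (to #1); all others are ≤ 10.
With {#1, #3} the worst case is 10.
With {#1, #4} the worst case is 18.
No size-2 selection achieves below 10.

10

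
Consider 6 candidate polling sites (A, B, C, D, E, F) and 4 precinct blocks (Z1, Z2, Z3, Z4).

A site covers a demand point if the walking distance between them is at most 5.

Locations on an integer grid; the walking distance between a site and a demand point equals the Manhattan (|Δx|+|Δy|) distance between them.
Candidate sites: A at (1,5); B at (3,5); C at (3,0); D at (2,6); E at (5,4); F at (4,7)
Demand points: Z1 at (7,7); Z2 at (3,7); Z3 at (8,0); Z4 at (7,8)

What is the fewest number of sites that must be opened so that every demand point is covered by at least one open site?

2

Coverage sets (demand points within 5 of each site):
  A: {Z2}
  B: {Z2}
  C: {Z3}
  D: {Z2}
  E: {Z1, Z2}
  F: {Z1, Z2, Z4}
No single site covers all 4 demand points.
But {C, F} covers everything, so the minimum is 2.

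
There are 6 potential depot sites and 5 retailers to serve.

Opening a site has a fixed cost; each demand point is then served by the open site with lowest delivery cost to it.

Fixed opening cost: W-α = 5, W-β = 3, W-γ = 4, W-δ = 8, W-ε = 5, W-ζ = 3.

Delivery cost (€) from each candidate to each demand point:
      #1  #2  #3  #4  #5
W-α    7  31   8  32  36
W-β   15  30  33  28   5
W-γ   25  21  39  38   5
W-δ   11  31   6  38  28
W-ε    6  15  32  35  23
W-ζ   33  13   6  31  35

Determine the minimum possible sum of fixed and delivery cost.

Open {W-β, W-ε, W-ζ}: assign each demand point to its cheapest open site.
  #1→W-ε 6, #2→W-ζ 13, #3→W-ζ 6, #4→W-β 28, #5→W-β 5
  delivery cost 58, fixed 11 → total 69.
Compare {W-α, W-β, W-ζ}: delivery cost 59 + fixed 11 = 70.
Compare {W-β, W-ζ}: delivery cost 67 + fixed 6 = 73.
Compare {W-γ, W-ε, W-ζ}: delivery cost 61 + fixed 12 = 73.
All other subsets cost ≥ 70. Minimum total cost: 69.

69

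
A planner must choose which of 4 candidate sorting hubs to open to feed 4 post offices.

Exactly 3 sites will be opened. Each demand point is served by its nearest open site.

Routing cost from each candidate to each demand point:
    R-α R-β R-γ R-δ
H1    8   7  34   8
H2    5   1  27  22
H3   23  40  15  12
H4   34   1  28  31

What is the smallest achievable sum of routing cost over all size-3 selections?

29

Open {H1, H2, H3}.
  R-α→H2 5, R-β→H2 1, R-γ→H3 15, R-δ→H1 8  ⇒ total 29.
Compare {H1, H3, H4}: total 32.
Compare {H2, H3, H4}: total 33.
No size-3 selection does better; minimum is 29.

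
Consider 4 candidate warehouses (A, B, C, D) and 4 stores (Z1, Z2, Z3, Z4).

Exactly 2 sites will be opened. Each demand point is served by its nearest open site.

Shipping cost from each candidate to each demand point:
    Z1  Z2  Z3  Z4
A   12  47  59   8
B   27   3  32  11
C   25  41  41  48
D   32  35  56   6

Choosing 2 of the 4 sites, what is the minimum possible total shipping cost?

Open {A, B}.
  Z1→A 12, Z2→B 3, Z3→B 32, Z4→A 8  ⇒ total 55.
Compare {B, D}: total 68.
Compare {B, C}: total 71.
No size-2 selection does better; minimum is 55.

55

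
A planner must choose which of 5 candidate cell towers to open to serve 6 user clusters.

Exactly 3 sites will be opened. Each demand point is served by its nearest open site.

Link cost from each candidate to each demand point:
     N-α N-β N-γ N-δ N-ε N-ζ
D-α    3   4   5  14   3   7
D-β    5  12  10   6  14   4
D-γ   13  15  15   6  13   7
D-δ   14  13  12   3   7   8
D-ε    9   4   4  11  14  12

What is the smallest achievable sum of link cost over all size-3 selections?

Open {D-α, D-β, D-δ}.
  N-α→D-α 3, N-β→D-α 4, N-γ→D-α 5, N-δ→D-δ 3, N-ε→D-α 3, N-ζ→D-β 4  ⇒ total 22.
Compare {D-α, D-β, D-ε}: total 24.
Compare {D-α, D-δ, D-ε}: total 24.
No size-3 selection does better; minimum is 22.

22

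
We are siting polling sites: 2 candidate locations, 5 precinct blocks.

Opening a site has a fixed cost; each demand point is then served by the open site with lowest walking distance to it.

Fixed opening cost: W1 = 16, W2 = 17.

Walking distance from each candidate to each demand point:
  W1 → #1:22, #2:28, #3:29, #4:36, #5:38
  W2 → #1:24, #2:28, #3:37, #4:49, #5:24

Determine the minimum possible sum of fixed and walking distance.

Open {W1}: assign each demand point to its cheapest open site.
  #1→W1 22, #2→W1 28, #3→W1 29, #4→W1 36, #5→W1 38
  walking distance 153, fixed 16 → total 169.
Compare {W1, W2}: walking distance 139 + fixed 33 = 172.
Compare {W2}: walking distance 162 + fixed 17 = 179.

169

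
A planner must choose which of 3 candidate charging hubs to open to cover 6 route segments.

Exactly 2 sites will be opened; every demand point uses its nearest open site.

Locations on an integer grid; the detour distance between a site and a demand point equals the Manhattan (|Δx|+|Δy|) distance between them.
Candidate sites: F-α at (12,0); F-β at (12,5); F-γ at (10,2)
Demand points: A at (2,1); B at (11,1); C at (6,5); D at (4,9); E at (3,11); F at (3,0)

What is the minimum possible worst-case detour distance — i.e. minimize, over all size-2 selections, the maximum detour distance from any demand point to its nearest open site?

15

Open {F-α, F-β}.
  Farthest demand point is E at detour distance 15 (to F-β); all others are ≤ 15.
With {F-β, F-γ} the worst case is 15.
With {F-α, F-γ} the worst case is 16.
No size-2 selection achieves below 15.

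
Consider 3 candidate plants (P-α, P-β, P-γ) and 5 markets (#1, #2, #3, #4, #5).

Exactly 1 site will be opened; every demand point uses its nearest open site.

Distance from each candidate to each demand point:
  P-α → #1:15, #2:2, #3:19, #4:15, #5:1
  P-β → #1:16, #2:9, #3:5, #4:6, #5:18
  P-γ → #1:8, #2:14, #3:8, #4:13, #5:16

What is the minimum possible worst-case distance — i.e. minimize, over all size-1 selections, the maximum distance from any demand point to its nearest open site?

Open {P-γ}.
  Farthest demand point is #5 at distance 16 (to P-γ); all others are ≤ 16.
With {P-β} the worst case is 18.
With {P-α} the worst case is 19.
No size-1 selection achieves below 16.

16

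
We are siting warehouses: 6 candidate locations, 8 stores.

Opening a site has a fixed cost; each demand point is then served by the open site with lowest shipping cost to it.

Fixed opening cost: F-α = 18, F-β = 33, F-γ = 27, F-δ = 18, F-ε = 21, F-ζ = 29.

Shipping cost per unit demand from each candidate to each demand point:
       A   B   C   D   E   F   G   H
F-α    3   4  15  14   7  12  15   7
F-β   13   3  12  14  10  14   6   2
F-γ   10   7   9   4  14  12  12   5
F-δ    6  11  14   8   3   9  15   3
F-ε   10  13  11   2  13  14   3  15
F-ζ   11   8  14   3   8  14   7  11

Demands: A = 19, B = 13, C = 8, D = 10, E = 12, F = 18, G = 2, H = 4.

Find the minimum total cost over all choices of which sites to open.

490

Open {F-α, F-δ, F-ε}: assign each demand point to its cheapest open site.
  A→F-α 19×3=57, B→F-α 13×4=52, C→F-ε 8×11=88, D→F-ε 10×2=20, E→F-δ 12×3=36, F→F-δ 18×9=162, G→F-ε 2×3=6, H→F-δ 4×3=12
  shipping cost 433, fixed 57 → total 490.
Compare {F-α, F-γ, F-δ, F-ε}: shipping cost 417 + fixed 84 = 501.
Compare {F-α, F-β, F-δ, F-ε}: shipping cost 416 + fixed 90 = 506.
Compare {F-α, F-β, F-γ, F-δ, F-ε}: shipping cost 400 + fixed 117 = 517.
All other subsets cost ≥ 501. Minimum total cost: 490.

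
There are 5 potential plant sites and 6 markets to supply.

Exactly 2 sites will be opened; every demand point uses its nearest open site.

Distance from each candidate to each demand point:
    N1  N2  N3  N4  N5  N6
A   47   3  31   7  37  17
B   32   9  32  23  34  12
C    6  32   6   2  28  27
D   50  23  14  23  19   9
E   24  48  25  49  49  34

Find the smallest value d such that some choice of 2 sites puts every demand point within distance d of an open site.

23

Open {C, D}.
  Farthest demand point is N2 at distance 23 (to D); all others are ≤ 23.
With {D, E} the worst case is 24.
With {A, C} the worst case is 28.
No size-2 selection achieves below 23.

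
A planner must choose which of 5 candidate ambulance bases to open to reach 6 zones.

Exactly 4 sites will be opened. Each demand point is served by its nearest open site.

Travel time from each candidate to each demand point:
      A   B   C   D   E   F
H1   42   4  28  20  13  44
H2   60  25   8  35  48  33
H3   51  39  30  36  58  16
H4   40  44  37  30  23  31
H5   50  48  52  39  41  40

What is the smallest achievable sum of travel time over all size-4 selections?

Open {H1, H2, H3, H4}.
  A→H4 40, B→H1 4, C→H2 8, D→H1 20, E→H1 13, F→H3 16  ⇒ total 101.
Compare {H1, H2, H3, H5}: total 103.
Compare {H1, H2, H4, H5}: total 116.
No size-4 selection does better; minimum is 101.

101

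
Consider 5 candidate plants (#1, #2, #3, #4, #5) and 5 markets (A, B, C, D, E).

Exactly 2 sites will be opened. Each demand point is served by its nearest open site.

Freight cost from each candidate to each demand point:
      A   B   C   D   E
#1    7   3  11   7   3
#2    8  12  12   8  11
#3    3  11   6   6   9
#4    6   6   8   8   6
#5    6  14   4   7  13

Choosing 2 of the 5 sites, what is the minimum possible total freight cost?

Open {#1, #3}.
  A→#3 3, B→#1 3, C→#3 6, D→#3 6, E→#1 3  ⇒ total 21.
Compare {#1, #5}: total 23.
Compare {#1, #4}: total 27.
No size-2 selection does better; minimum is 21.

21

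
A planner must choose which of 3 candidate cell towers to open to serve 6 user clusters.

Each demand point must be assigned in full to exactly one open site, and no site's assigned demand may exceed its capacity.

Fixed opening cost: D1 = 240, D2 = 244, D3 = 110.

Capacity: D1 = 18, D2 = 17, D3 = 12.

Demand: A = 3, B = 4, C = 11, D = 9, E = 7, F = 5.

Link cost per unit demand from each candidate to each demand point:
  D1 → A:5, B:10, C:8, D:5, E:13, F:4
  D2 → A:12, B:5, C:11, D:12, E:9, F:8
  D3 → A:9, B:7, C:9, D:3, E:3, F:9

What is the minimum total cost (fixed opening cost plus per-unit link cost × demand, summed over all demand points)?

836

Open {D1, D2, D3}; cheapest assignment that respects the capacities:
  D1 (cap 18, load 17): A, D, F — cost 3×5 + 9×5 + 5×4 = 80
  D2 (cap 17, load 15): B, C — cost 4×5 + 11×11 = 141
  D3 (cap 12, load 7): E — cost 7×3 = 21
  Shipping 242, fixed 594 → total 836.
  Any other capacity-feasible assignment to {D1, D2, D3} ships for at least 242.
Total demand is 39 and no other set of sites has combined capacity ≥ 39, so {D1, D2, D3} is the only feasible choice of open sites. Minimum: 836.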